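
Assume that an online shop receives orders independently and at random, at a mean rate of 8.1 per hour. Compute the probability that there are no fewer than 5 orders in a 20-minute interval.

Over the interval, μ = 8.1 × 1/3 = 2.7 (a 20-minute interval = 1/3 hours).
P(N ≥ 5) = 1 − P(N ≤ 4) = 1 − Σ_{j=0}^{4} e^(−μ) μ^j/j! ≈ 0.1371.

0.1371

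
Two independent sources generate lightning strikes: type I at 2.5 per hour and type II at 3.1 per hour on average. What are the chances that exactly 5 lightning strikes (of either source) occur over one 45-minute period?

0.1633

Independent Poisson processes superpose: combined rate λ = 2.5 + 3.1 = 5.6 per hour.
Over the interval, μ = 5.6 × 0.75 = 4.2 (a 45-minute period = 0.75 hours).
P(N = 5) = e^(−4.2) · 4.2^5/5! ≈ 0.1633.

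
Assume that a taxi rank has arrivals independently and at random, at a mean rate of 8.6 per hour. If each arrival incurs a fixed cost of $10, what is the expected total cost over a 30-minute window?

E[N] = 8.6 × 0.5 = 4.3 (a 30-minute window = 0.5 hours); E[cost] = 4.3 × $10 = $43.

$43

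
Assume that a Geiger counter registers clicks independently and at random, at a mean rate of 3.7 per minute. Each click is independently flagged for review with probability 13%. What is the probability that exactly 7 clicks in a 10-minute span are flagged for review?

0.0963

Thinning: the clicks that are flagged for review themselves form a Poisson process with rate 0.13 × 3.7 = 0.481 per minute.
Over the interval, μ = 0.481 × 10 = 4.81 (a 10-minute span = 10 minutes).
P(N = 7) = e^(−4.81) · 4.81^7/7! ≈ 0.0963.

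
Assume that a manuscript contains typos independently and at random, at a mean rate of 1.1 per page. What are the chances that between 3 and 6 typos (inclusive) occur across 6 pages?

Over the interval, μ = 1.1 × 6 = 6.6 (6 pages).
P(3 ≤ N ≤ 6) = Σ_{j=3}^{6} e^(−6.6) · 6.6^j/j! ≈ 0.4709.

0.4709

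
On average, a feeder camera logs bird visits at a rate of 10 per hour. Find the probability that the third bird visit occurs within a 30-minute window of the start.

0.8753

Over the interval, μ = 10 × 0.5 = 5 (a 30-minute window = 0.5 hours).
The third arrival falls in the interval iff at least 3 events occur there: P(S_3 ≤ t) = P(N ≥ 3) = 1 − P(N ≤ 2) ≈ 0.8753.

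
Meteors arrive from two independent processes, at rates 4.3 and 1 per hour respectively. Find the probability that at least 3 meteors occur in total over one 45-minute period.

Independent Poisson processes superpose: combined rate λ = 4.3 + 1 = 5.3 per hour.
Over the interval, μ = 5.3 × 0.75 = 3.975 (a 45-minute period = 0.75 hours).
P(N ≥ 3) = 1 − P(N ≤ 2) ≈ 0.7582.

0.7582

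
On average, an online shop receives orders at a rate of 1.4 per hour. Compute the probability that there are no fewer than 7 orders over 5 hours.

0.5503

Over the interval, μ = 1.4 × 5 = 7 (5 hours).
P(N ≥ 7) = 1 − P(N ≤ 6) = 1 − Σ_{j=0}^{6} e^(−μ) μ^j/j! ≈ 0.5503.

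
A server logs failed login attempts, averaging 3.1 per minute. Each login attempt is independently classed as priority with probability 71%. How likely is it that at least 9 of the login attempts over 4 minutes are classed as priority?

0.5183

Thinning: the login attempts that are classed as priority themselves form a Poisson process with rate 0.71 × 3.1 = 2.201 per minute.
Over the interval, μ = 2.201 × 4 = 8.804 (4 minutes).
P(N ≥ 9) = 1 − P(N ≤ 8) ≈ 0.5183.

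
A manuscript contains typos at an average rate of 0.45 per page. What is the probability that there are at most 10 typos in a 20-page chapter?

Over the interval, μ = 0.45 × 20 = 9 (a 20-page chapter = 20 pages).
P(N ≤ 10) = Σ_{j=0}^{10} e^(−μ) μ^j/j! ≈ 0.7060.

0.7060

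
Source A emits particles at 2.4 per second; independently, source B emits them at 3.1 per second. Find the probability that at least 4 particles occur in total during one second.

Independent Poisson processes superpose: combined rate λ = 2.4 + 3.1 = 5.5 per second.
So μ = 5.5.
P(N ≥ 4) = 1 − P(N ≤ 3) ≈ 0.7983.

0.7983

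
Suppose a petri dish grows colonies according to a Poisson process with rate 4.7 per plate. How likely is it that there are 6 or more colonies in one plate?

With mean μ = 4.7 per plate,
P(N ≥ 6) = 1 − P(N ≤ 5) = 1 − Σ_{j=0}^{5} e^(−μ) μ^j/j! ≈ 0.3316.

0.3316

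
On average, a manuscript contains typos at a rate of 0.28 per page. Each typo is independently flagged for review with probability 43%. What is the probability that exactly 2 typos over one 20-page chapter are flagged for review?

Thinning: the typos that are flagged for review themselves form a Poisson process with rate 0.43 × 0.28 = 0.1204 per page.
Over the interval, μ = 0.1204 × 20 = 2.408 (a 20-page chapter = 20 pages).
P(N = 2) = e^(−2.408) · 2.408^2/2! ≈ 0.2609.

0.2609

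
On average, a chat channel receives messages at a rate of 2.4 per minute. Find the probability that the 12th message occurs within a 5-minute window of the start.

Over the interval, μ = 2.4 × 5 = 12 (a 5-minute window = 5 minutes).
The 12th arrival falls in the interval iff at least 12 events occur there: P(S_12 ≤ t) = P(N ≥ 12) = 1 − P(N ≤ 11) ≈ 0.5384.

0.5384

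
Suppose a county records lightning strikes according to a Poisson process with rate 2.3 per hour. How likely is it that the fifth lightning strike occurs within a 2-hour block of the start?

0.4868

Over the interval, μ = 2.3 × 2 = 4.6 (a 2-hour block = 2 hours).
The fifth arrival falls in the interval iff at least 5 events occur there: P(S_5 ≤ t) = P(N ≥ 5) = 1 − P(N ≤ 4) ≈ 0.4868.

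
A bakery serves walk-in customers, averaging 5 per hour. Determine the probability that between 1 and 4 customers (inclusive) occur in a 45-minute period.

Over the interval, μ = 5 × 0.75 = 3.75 (a 45-minute period = 0.75 hours).
P(1 ≤ N ≤ 4) = Σ_{j=1}^{4} e^(−3.75) · 3.75^j/j! ≈ 0.6540.

0.6540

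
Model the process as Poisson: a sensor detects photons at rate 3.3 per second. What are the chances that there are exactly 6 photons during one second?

0.0662

With mean μ = 3.3 per second,
P(N = 6) = e^(−μ) μ^6/6! = e^(−3.3) · 3.3^6/720 ≈ 0.0662.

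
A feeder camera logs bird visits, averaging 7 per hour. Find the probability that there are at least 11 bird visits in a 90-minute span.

Over the interval, μ = 7 × 1.5 = 10.5 (a 90-minute span = 1.5 hours).
P(N ≥ 11) = 1 − P(N ≤ 10) = 1 − Σ_{j=0}^{10} e^(−μ) μ^j/j! ≈ 0.4793.

0.4793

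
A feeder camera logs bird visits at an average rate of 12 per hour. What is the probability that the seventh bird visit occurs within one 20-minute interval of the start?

Over the interval, μ = 12 × 1/3 = 4 (a 20-minute interval = 1/3 hours).
The seventh arrival falls in the interval iff at least 7 events occur there: P(S_7 ≤ t) = P(N ≥ 7) = 1 − P(N ≤ 6) ≈ 0.1107.

0.1107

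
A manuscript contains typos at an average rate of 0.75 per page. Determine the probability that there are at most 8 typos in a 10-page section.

0.6620

Over the interval, μ = 0.75 × 10 = 7.5 (a 10-page section = 10 pages).
P(N ≤ 8) = Σ_{j=0}^{8} e^(−μ) μ^j/j! ≈ 0.6620.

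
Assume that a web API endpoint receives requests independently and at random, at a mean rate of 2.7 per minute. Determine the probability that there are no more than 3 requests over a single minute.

With mean μ = 2.7 per minute,
P(N ≤ 3) = Σ_{j=0}^{3} e^(−μ) μ^j/j! ≈ 0.7141.

0.7141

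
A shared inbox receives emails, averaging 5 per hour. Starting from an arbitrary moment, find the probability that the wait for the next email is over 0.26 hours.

0.2725

The wait for the next event is exponential with rate λ = 5 per hour.
P(T > 0.26) = e^(−λt) = e^(−5 × 0.26) = e^(−1.3) ≈ 0.2725.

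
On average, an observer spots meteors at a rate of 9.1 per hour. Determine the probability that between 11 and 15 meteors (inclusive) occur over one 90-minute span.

0.5034

Over the interval, μ = 9.1 × 1.5 = 13.65 (a 90-minute span = 1.5 hours).
P(11 ≤ N ≤ 15) = Σ_{j=11}^{15} e^(−13.65) · 13.65^j/j! ≈ 0.5034.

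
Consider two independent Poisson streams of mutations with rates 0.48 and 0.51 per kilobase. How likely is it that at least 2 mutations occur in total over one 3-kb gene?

Independent Poisson processes superpose: combined rate λ = 0.48 + 0.51 = 0.99 per kilobase.
Over the interval, μ = 0.99 × 3 = 2.97 (a 3-kb gene = 3 kilobases).
P(N ≥ 2) = 1 − P(N ≤ 1) ≈ 0.7963.

0.7963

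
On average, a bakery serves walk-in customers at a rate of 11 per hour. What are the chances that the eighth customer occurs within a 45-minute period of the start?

Over the interval, μ = 11 × 0.75 = 8.25 (a 45-minute period = 0.75 hours).
The eighth arrival falls in the interval iff at least 8 events occur there: P(S_8 ≤ t) = P(N ≥ 8) = 1 − P(N ≤ 7) ≈ 0.5814.

0.5814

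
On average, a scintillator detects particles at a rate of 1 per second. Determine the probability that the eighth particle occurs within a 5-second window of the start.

0.1334

Over the interval, μ = 1 × 5 = 5 (a 5-second window = 5 seconds).
The eighth arrival falls in the interval iff at least 8 events occur there: P(S_8 ≤ t) = P(N ≥ 8) = 1 − P(N ≤ 7) ≈ 0.1334.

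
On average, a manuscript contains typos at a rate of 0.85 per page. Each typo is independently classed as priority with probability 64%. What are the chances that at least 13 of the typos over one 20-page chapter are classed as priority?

Thinning: the typos that are classed as priority themselves form a Poisson process with rate 0.64 × 0.85 = 0.544 per page.
Over the interval, μ = 0.544 × 20 = 10.88 (a 20-page chapter = 20 pages).
P(N ≥ 13) = 1 − P(N ≤ 12) ≈ 0.2982.

0.2982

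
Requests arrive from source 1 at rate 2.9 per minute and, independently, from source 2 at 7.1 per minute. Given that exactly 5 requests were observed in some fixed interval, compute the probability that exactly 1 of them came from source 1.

0.3685

Given the total, each event is independently from source 1 with probability p = λ_1/(λ_1+λ_2) = 2.9/10 = 0.2900.
So K ~ Binomial(5, 2.9/10): P(K = 1) = C(5,1) · (2.9/10)^1 · (7.1/10)^4 ≈ 0.3685.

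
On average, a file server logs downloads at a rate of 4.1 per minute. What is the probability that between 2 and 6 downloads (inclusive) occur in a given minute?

With mean μ = 4.1 per minute,
P(2 ≤ N ≤ 6) = Σ_{j=2}^{6} e^(−4.1) · 4.1^j/j! ≈ 0.7941.

0.7941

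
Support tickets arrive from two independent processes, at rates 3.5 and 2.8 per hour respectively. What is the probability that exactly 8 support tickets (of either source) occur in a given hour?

Independent Poisson processes superpose: combined rate λ = 3.5 + 2.8 = 6.3 per hour.
So μ = 6.3.
P(N = 8) = e^(−6.3) · 6.3^8/8! ≈ 0.1130.

0.1130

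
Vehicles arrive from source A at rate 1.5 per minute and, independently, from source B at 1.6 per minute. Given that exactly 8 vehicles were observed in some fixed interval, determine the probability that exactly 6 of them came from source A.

Given the total, each event is independently from source A with probability p = λ_A/(λ_A+λ_B) = 1.5/3.1 ≈ 0.4839.
So K ~ Binomial(8, 1.5/3.1): P(K = 6) = C(8,6) · (1.5/3.1)^6 · (1.6/3.1)^2 ≈ 0.0957.

0.0957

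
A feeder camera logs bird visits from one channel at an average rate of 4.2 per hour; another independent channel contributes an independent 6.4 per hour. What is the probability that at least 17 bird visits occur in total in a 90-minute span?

0.4241

Independent Poisson processes superpose: combined rate λ = 4.2 + 6.4 = 10.6 per hour.
Over the interval, μ = 10.6 × 1.5 = 15.9 (a 90-minute span = 1.5 hours).
P(N ≥ 17) = 1 − P(N ≤ 16) ≈ 0.4241.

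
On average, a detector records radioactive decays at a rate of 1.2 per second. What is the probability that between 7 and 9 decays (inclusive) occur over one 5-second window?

0.3098

Over the interval, μ = 1.2 × 5 = 6 (a 5-second window = 5 seconds).
P(7 ≤ N ≤ 9) = Σ_{j=7}^{9} e^(−6) · 6^j/j! ≈ 0.3098.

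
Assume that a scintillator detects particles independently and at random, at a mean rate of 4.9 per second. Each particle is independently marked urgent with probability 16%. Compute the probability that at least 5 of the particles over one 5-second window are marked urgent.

Thinning: the particles that are marked urgent themselves form a Poisson process with rate 0.16 × 4.9 = 0.784 per second.
Over the interval, μ = 0.784 × 5 = 3.92 (a 5-second window = 5 seconds).
P(N ≥ 5) = 1 − P(N ≤ 4) ≈ 0.3555.

0.3555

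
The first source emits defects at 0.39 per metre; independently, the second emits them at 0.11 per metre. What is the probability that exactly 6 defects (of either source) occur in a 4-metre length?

0.0120

Independent Poisson processes superpose: combined rate λ = 0.39 + 0.11 = 0.5 per metre.
Over the interval, μ = 0.5 × 4 = 2 (a 4-metre length = 4 metres).
P(N = 6) = e^(−2) · 2^6/6! ≈ 0.0120.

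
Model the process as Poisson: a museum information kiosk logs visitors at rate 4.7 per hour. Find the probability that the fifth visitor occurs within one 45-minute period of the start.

0.2793

Over the interval, μ = 4.7 × 0.75 = 3.525 (a 45-minute period = 0.75 hours).
The fifth arrival falls in the interval iff at least 5 events occur there: P(S_5 ≤ t) = P(N ≥ 5) = 1 − P(N ≤ 4) ≈ 0.2793.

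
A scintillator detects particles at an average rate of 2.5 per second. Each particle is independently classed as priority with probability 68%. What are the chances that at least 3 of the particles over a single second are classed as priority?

0.2428

Thinning: the particles that are classed as priority themselves form a Poisson process with rate 0.68 × 2.5 = 1.7 per second.
So μ = 1.7.
P(N ≥ 3) = 1 − P(N ≤ 2) ≈ 0.2428.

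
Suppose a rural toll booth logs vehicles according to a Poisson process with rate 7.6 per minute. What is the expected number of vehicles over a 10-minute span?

76

E[N] = λt = 7.6 × 10 = 76 (a 10-minute span = 10 minutes).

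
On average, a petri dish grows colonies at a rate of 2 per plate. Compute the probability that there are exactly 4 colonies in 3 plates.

0.1339

Over the interval, μ = 2 × 3 = 6 (3 plates).
P(N = 4) = e^(−μ) μ^4/4! = e^(−6) · 6^4/24 ≈ 0.1339.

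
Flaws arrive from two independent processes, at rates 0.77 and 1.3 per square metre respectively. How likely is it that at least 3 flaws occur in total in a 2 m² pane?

0.7817

Independent Poisson processes superpose: combined rate λ = 0.77 + 1.3 = 2.07 per square metre.
Over the interval, μ = 2.07 × 2 = 4.14 (a 2 m² pane = 2 square metres).
P(N ≥ 3) = 1 − P(N ≤ 2) ≈ 0.7817.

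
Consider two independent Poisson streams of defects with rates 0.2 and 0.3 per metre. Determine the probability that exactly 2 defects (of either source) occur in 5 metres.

Independent Poisson processes superpose: combined rate λ = 0.2 + 0.3 = 0.5 per metre.
Over the interval, μ = 0.5 × 5 = 2.5 (5 metres).
P(N = 2) = e^(−2.5) · 2.5^2/2! ≈ 0.2565.

0.2565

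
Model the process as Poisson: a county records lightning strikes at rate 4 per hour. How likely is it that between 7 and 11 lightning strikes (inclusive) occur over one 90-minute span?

Over the interval, μ = 4 × 1.5 = 6 (a 90-minute span = 1.5 hours).
P(7 ≤ N ≤ 11) = Σ_{j=7}^{11} e^(−6) · 6^j/j! ≈ 0.3736.

0.3736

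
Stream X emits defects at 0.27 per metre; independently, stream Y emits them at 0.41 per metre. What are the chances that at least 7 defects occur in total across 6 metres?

0.1192

Independent Poisson processes superpose: combined rate λ = 0.27 + 0.41 = 0.68 per metre.
Over the interval, μ = 0.68 × 6 = 4.08 (6 metres).
P(N ≥ 7) = 1 − P(N ≤ 6) ≈ 0.1192.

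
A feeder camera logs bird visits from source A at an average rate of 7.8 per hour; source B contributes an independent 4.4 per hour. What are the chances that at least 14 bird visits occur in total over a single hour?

Independent Poisson processes superpose: combined rate λ = 7.8 + 4.4 = 12.2 per hour.
So μ = 12.2.
P(N ≥ 14) = 1 − P(N ≤ 13) ≈ 0.3397.

0.3397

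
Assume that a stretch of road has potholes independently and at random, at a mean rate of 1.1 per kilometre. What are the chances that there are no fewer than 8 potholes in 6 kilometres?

Over the interval, μ = 1.1 × 6 = 6.6 (6 kilometres).
P(N ≥ 8) = 1 − P(N ≤ 7) = 1 − Σ_{j=0}^{7} e^(−μ) μ^j/j! ≈ 0.3419.

0.3419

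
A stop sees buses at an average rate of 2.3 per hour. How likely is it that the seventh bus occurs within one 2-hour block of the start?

0.1820

Over the interval, μ = 2.3 × 2 = 4.6 (a 2-hour block = 2 hours).
The seventh arrival falls in the interval iff at least 7 events occur there: P(S_7 ≤ t) = P(N ≥ 7) = 1 − P(N ≤ 6) ≈ 0.1820.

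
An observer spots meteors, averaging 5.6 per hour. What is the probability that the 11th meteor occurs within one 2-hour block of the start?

0.5638

Over the interval, μ = 5.6 × 2 = 11.2 (a 2-hour block = 2 hours).
The 11th arrival falls in the interval iff at least 11 events occur there: P(S_11 ≤ t) = P(N ≥ 11) = 1 − P(N ≤ 10) ≈ 0.5638.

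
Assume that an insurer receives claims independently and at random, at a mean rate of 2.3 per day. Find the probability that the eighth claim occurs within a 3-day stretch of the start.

0.3864

Over the interval, μ = 2.3 × 3 = 6.9 (a 3-day stretch = 3 days).
The eighth arrival falls in the interval iff at least 8 events occur there: P(S_8 ≤ t) = P(N ≥ 8) = 1 − P(N ≤ 7) ≈ 0.3864.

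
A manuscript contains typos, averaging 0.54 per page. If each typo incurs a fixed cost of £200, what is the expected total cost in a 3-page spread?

E[N] = 0.54 × 3 = 1.62 (a 3-page spread = 3 pages); E[cost] = 1.62 × £200 = £324.

£324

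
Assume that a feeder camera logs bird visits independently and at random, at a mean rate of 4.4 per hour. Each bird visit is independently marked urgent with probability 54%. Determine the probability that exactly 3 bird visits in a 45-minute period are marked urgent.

Thinning: the bird visits that are marked urgent themselves form a Poisson process with rate 0.54 × 4.4 = 2.376 per hour.
Over the interval, μ = 2.376 × 0.75 = 1.782 (a 45-minute period = 0.75 hours).
P(N = 3) = e^(−1.782) · 1.782^3/3! ≈ 0.1587.

0.1587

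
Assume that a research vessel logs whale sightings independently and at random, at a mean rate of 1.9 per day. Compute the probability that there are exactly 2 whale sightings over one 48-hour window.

Over the interval, μ = 1.9 × 2 = 3.8 (a 48-hour window = 2 days).
P(N = 2) = e^(−μ) μ^2/2! = e^(−3.8) · 3.8^2/2 ≈ 0.1615.

0.1615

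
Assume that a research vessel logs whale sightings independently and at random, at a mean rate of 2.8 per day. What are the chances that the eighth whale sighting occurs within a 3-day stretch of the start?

0.6013

Over the interval, μ = 2.8 × 3 = 8.4 (a 3-day stretch = 3 days).
The eighth arrival falls in the interval iff at least 8 events occur there: P(S_8 ≤ t) = P(N ≥ 8) = 1 − P(N ≤ 7) ≈ 0.6013.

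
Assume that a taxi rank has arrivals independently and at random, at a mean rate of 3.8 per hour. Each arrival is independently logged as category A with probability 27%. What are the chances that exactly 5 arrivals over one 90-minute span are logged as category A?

0.0154

Thinning: the arrivals that are logged as category A themselves form a Poisson process with rate 0.27 × 3.8 = 1.026 per hour.
Over the interval, μ = 1.026 × 1.5 = 1.539 (a 90-minute span = 1.5 hours).
P(N = 5) = e^(−1.539) · 1.539^5/5! ≈ 0.0154.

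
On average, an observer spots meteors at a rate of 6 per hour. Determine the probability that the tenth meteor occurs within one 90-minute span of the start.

0.4126

Over the interval, μ = 6 × 1.5 = 9 (a 90-minute span = 1.5 hours).
The tenth arrival falls in the interval iff at least 10 events occur there: P(S_10 ≤ t) = P(N ≥ 10) = 1 − P(N ≤ 9) ≈ 0.4126.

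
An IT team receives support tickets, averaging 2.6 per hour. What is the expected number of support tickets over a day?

62.4

E[N] = λt = 2.6 × 24 = 62.4 (a day = 24 hours).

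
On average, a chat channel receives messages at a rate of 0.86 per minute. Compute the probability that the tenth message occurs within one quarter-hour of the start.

Over the interval, μ = 0.86 × 15 = 12.9 (a quarter-hour = 15 minutes).
The tenth arrival falls in the interval iff at least 10 events occur there: P(S_10 ≤ t) = P(N ≥ 10) = 1 − P(N ≤ 9) ≈ 0.8275.

0.8275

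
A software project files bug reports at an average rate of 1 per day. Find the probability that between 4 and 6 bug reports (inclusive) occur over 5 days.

Over the interval, μ = 1 × 5 = 5 (5 days).
P(4 ≤ N ≤ 6) = Σ_{j=4}^{6} e^(−5) · 5^j/j! ≈ 0.4972.

0.4972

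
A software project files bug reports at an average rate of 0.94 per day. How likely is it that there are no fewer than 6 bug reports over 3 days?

Over the interval, μ = 0.94 × 3 = 2.82 (3 days).
P(N ≥ 6) = 1 − P(N ≤ 5) = 1 − Σ_{j=0}^{5} e^(−μ) μ^j/j! ≈ 0.0669.

0.0669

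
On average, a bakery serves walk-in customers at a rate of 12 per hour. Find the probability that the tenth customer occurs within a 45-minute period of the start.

Over the interval, μ = 12 × 0.75 = 9 (a 45-minute period = 0.75 hours).
The tenth arrival falls in the interval iff at least 10 events occur there: P(S_10 ≤ t) = P(N ≥ 10) = 1 − P(N ≤ 9) ≈ 0.4126.

0.4126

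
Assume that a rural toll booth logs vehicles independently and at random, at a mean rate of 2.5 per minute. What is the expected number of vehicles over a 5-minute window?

12.5

E[N] = λt = 2.5 × 5 = 12.5 (a 5-minute window = 5 minutes).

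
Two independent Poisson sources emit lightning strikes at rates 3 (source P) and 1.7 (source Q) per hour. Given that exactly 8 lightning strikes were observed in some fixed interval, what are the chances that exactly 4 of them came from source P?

Given the total, each event is independently from source P with probability p = λ_P/(λ_P+λ_Q) = 3/4.7 ≈ 0.6383.
So K ~ Binomial(8, 3/4.7): P(K = 4) = C(8,4) · (3/4.7)^4 · (1.7/4.7)^4 ≈ 0.1989.

0.1989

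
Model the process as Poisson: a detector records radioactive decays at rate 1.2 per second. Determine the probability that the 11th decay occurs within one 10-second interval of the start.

Over the interval, μ = 1.2 × 10 = 12 (a 10-second interval = 10 seconds).
The 11th arrival falls in the interval iff at least 11 events occur there: P(S_11 ≤ t) = P(N ≥ 11) = 1 − P(N ≤ 10) ≈ 0.6528.

0.6528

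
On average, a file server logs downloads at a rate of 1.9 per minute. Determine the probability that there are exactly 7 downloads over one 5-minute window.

Over the interval, μ = 1.9 × 5 = 9.5 (a 5-minute window = 5 minutes).
P(N = 7) = e^(−μ) μ^7/7! = e^(−9.5) · 9.5^7/5040 ≈ 0.1037.

0.1037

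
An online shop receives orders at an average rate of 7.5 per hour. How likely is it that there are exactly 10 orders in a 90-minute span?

0.1164

Over the interval, μ = 7.5 × 1.5 = 11.25 (a 90-minute span = 1.5 hours).
P(N = 10) = e^(−μ) μ^10/10! = e^(−11.25) · 11.25^10/3628800 ≈ 0.1164.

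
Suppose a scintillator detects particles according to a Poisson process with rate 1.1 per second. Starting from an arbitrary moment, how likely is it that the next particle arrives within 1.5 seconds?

Inter-arrival times are exponential with rate λ = 1.1 per second.
P(T ≤ 1.5) = 1 − e^(−λt) = 1 − e^(−1.1 × 1.5) = 1 − e^(−1.65) ≈ 0.8080.

0.8080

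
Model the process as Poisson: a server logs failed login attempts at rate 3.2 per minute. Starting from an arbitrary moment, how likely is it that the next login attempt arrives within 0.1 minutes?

0.2739

Inter-arrival times are exponential with rate λ = 3.2 per minute.
P(T ≤ 0.1) = 1 − e^(−λt) = 1 − e^(−3.2 × 0.1) = 1 − e^(−0.32) ≈ 0.2739.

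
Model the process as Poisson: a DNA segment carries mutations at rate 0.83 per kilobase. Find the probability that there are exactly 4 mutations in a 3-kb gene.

Over the interval, μ = 0.83 × 3 = 2.49 (a 3-kb gene = 3 kilobases).
P(N = 4) = e^(−μ) μ^4/4! = e^(−2.49) · 2.49^4/24 ≈ 0.1328.

0.1328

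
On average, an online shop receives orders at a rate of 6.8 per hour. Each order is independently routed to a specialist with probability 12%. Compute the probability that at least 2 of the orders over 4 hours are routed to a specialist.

0.8370

Thinning: the orders that are routed to a specialist themselves form a Poisson process with rate 0.12 × 6.8 = 0.816 per hour.
Over the interval, μ = 0.816 × 4 = 3.264 (4 hours).
P(N ≥ 2) = 1 − P(N ≤ 1) ≈ 0.8370.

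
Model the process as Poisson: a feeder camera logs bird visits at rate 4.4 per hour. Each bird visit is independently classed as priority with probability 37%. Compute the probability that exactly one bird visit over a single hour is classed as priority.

Thinning: the bird visits that are classed as priority themselves form a Poisson process with rate 0.37 × 4.4 = 1.628 per hour.
So μ = 1.628.
P(N = 1) = e^(−1.628) · 1.628^1/1! ≈ 0.3196.

0.3196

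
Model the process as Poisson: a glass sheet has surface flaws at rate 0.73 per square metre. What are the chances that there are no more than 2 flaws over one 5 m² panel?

Over the interval, μ = 0.73 × 5 = 3.65 (a 5 m² panel = 5 square metres).
P(N ≤ 2) = Σ_{j=0}^{2} e^(−μ) μ^j/j! ≈ 0.2940.

0.2940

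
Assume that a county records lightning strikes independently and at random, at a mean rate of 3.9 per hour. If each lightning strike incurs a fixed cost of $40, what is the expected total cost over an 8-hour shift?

$1248

E[N] = 3.9 × 8 = 31.2 (an 8-hour shift = 8 hours); E[cost] = 31.2 × $40 = $1248.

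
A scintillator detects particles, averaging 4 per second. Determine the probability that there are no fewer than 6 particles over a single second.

With mean μ = 4 per second,
P(N ≥ 6) = 1 − P(N ≤ 5) = 1 − Σ_{j=0}^{5} e^(−μ) μ^j/j! ≈ 0.2149.

0.2149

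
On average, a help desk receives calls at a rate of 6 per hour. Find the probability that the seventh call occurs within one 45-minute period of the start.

Over the interval, μ = 6 × 0.75 = 4.5 (a 45-minute period = 0.75 hours).
The seventh arrival falls in the interval iff at least 7 events occur there: P(S_7 ≤ t) = P(N ≥ 7) = 1 − P(N ≤ 6) ≈ 0.1689.

0.1689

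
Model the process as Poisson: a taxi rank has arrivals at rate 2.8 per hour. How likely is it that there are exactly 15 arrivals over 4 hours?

0.0572

Over the interval, μ = 2.8 × 4 = 11.2 (4 hours).
P(N = 15) = e^(−μ) μ^15/15! = e^(−11.2) · 11.2^15/1307674368000 ≈ 0.0572.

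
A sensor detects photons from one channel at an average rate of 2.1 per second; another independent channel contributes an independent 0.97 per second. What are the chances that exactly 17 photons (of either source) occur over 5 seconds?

Independent Poisson processes superpose: combined rate λ = 2.1 + 0.97 = 3.07 per second.
Over the interval, μ = 3.07 × 5 = 15.35 (5 seconds).
P(N = 17) = e^(−15.35) · 15.35^17/17! ≈ 0.0884.

0.0884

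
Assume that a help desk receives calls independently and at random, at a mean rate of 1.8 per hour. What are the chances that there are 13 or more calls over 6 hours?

Over the interval, μ = 1.8 × 6 = 10.8 (6 hours).
P(N ≥ 13) = 1 − P(N ≤ 12) = 1 − Σ_{j=0}^{12} e^(−μ) μ^j/j! ≈ 0.2896.

0.2896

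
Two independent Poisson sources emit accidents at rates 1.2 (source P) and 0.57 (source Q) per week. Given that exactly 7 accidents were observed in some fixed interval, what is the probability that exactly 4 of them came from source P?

0.2469

Given the total, each event is independently from source P with probability p = λ_P/(λ_P+λ_Q) = 1.2/1.77 ≈ 0.6780.
So K ~ Binomial(7, 1.2/1.77): P(K = 4) = C(7,4) · (1.2/1.77)^4 · (0.57/1.77)^3 ≈ 0.2469.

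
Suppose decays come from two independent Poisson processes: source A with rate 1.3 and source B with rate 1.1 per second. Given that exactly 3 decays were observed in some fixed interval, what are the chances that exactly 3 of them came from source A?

Given the total, each event is independently from source A with probability p = λ_A/(λ_A+λ_B) = 1.3/2.4 ≈ 0.5417.
So K ~ Binomial(3, 1.3/2.4): P(K = 3) = C(3,3) · (1.3/2.4)^3 · (1.1/2.4)^0 ≈ 0.1589.

0.1589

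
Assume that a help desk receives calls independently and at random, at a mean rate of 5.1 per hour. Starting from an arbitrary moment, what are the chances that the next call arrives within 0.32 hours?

0.8045

Inter-arrival times are exponential with rate λ = 5.1 per hour.
P(T ≤ 0.32) = 1 − e^(−λt) = 1 − e^(−5.1 × 0.32) = 1 − e^(−1.632) ≈ 0.8045.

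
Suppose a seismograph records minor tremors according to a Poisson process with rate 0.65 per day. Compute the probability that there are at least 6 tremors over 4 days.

0.0490

Over the interval, μ = 0.65 × 4 = 2.6 (4 days).
P(N ≥ 6) = 1 − P(N ≤ 5) = 1 − Σ_{j=0}^{5} e^(−μ) μ^j/j! ≈ 0.0490.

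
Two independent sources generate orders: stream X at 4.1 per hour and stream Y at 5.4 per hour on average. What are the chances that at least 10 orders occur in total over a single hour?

Independent Poisson processes superpose: combined rate λ = 4.1 + 5.4 = 9.5 per hour.
So μ = 9.5.
P(N ≥ 10) = 1 − P(N ≤ 9) ≈ 0.4782.

0.4782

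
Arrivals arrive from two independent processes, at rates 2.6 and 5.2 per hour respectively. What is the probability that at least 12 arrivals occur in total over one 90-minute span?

Independent Poisson processes superpose: combined rate λ = 2.6 + 5.2 = 7.8 per hour.
Over the interval, μ = 7.8 × 1.5 = 11.7 (a 90-minute span = 1.5 hours).
P(N ≥ 12) = 1 − P(N ≤ 11) ≈ 0.5037.

0.5037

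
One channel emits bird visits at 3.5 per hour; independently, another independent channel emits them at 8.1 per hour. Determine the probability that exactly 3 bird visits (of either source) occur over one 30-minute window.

Independent Poisson processes superpose: combined rate λ = 3.5 + 8.1 = 11.6 per hour.
Over the interval, μ = 11.6 × 0.5 = 5.8 (a 30-minute window = 0.5 hours).
P(N = 3) = e^(−5.8) · 5.8^3/3! ≈ 0.0985.

0.0985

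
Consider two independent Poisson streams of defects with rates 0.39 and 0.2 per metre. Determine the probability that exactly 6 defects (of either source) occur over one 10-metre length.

Independent Poisson processes superpose: combined rate λ = 0.39 + 0.2 = 0.59 per metre.
Over the interval, μ = 0.59 × 10 = 5.9 (a 10-metre length = 10 metres).
P(N = 6) = e^(−5.9) · 5.9^6/6! ≈ 0.1605.

0.1605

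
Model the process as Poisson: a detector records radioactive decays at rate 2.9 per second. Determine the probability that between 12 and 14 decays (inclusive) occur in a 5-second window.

Over the interval, μ = 2.9 × 5 = 14.5 (a 5-second window = 5 seconds).
P(12 ≤ N ≤ 14) = Σ_{j=12}^{14} e^(−14.5) · 14.5^j/j! ≈ 0.2975.

0.2975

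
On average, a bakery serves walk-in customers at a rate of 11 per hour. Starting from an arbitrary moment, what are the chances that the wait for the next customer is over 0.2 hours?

0.1108

The wait for the next event is exponential with rate λ = 11 per hour.
P(T > 0.2) = e^(−λt) = e^(−11 × 0.2) = e^(−2.2) ≈ 0.1108.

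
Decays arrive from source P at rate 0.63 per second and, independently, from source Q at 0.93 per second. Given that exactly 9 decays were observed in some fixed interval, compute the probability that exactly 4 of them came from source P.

0.2524

Given the total, each event is independently from source P with probability p = λ_P/(λ_P+λ_Q) = 0.63/1.56 ≈ 0.4038.
So K ~ Binomial(9, 0.63/1.56): P(K = 4) = C(9,4) · (0.63/1.56)^4 · (0.93/1.56)^5 ≈ 0.2524.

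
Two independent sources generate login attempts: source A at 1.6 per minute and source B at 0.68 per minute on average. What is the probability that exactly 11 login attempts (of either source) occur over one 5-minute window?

Independent Poisson processes superpose: combined rate λ = 1.6 + 0.68 = 2.28 per minute.
Over the interval, μ = 2.28 × 5 = 11.4 (a 5-minute window = 5 minutes).
P(N = 11) = e^(−11.4) · 11.4^11/11! ≈ 0.1185.

0.1185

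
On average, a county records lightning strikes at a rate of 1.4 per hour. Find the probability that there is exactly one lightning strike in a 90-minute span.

Over the interval, μ = 1.4 × 1.5 = 2.1 (a 90-minute span = 1.5 hours).
P(N = 1) = e^(−μ) μ^1/1! = e^(−2.1) · 2.1^1/1 ≈ 0.2572.

0.2572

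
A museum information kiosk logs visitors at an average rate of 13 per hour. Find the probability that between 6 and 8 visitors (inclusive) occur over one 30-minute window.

Over the interval, μ = 13 × 0.5 = 6.5 (a 30-minute window = 0.5 hours).
P(6 ≤ N ≤ 8) = Σ_{j=6}^{8} e^(−6.5) · 6.5^j/j! ≈ 0.4225.

0.4225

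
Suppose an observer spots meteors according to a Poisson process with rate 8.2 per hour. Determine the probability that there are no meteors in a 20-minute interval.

Over the interval, μ = 8.2 × 1/3 ≈ 2.73333 (a 20-minute interval = 1/3 hours).
P(N = 0) = e^(−μ) μ^0/0! = e^(−2.73333) · 2.73333^0/1 ≈ 0.0650.

0.0650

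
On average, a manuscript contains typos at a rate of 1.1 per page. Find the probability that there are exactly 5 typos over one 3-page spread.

Over the interval, μ = 1.1 × 3 = 3.3 (a 3-page spread = 3 pages).
P(N = 5) = e^(−μ) μ^5/5! = e^(−3.3) · 3.3^5/120 ≈ 0.1203.

0.1203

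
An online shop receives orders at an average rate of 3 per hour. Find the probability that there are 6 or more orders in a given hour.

0.0839

With mean μ = 3 per hour,
P(N ≥ 6) = 1 − P(N ≤ 5) = 1 − Σ_{j=0}^{5} e^(−μ) μ^j/j! ≈ 0.0839.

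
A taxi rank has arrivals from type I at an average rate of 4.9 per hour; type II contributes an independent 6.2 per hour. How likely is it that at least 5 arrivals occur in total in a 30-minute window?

0.6502

Independent Poisson processes superpose: combined rate λ = 4.9 + 6.2 = 11.1 per hour.
Over the interval, μ = 11.1 × 0.5 = 5.55 (a 30-minute window = 0.5 hours).
P(N ≥ 5) = 1 − P(N ≤ 4) ≈ 0.6502.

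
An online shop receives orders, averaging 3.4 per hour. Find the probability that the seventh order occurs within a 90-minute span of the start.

0.2526

Over the interval, μ = 3.4 × 1.5 = 5.1 (a 90-minute span = 1.5 hours).
The seventh arrival falls in the interval iff at least 7 events occur there: P(S_7 ≤ t) = P(N ≥ 7) = 1 − P(N ≤ 6) ≈ 0.2526.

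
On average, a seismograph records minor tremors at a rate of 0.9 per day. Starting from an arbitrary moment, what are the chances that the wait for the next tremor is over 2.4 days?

The wait for the next event is exponential with rate λ = 0.9 per day.
P(T > 2.4) = e^(−λt) = e^(−0.9 × 2.4) = e^(−2.16) ≈ 0.1153.

0.1153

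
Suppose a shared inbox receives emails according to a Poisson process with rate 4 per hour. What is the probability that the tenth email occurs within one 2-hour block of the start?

Over the interval, μ = 4 × 2 = 8 (a 2-hour block = 2 hours).
The tenth arrival falls in the interval iff at least 10 events occur there: P(S_10 ≤ t) = P(N ≥ 10) = 1 − P(N ≤ 9) ≈ 0.2834.

0.2834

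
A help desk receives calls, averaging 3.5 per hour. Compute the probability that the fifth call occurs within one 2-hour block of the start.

Over the interval, μ = 3.5 × 2 = 7 (a 2-hour block = 2 hours).
The fifth arrival falls in the interval iff at least 5 events occur there: P(S_5 ≤ t) = P(N ≥ 5) = 1 − P(N ≤ 4) ≈ 0.8270.

0.8270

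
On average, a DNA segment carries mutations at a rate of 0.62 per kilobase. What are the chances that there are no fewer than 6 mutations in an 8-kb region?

Over the interval, μ = 0.62 × 8 = 4.96 (an 8-kb region = 8 kilobases).
P(N ≥ 6) = 1 − P(N ≤ 5) = 1 − Σ_{j=0}^{5} e^(−μ) μ^j/j! ≈ 0.3770.

0.3770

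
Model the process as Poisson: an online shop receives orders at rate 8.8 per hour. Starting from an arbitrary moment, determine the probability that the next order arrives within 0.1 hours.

0.5852

Inter-arrival times are exponential with rate λ = 8.8 per hour.
P(T ≤ 0.1) = 1 − e^(−λt) = 1 − e^(−8.8 × 0.1) = 1 − e^(−0.88) ≈ 0.5852.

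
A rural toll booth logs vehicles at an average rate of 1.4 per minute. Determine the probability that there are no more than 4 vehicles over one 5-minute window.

0.1730

Over the interval, μ = 1.4 × 5 = 7 (a 5-minute window = 5 minutes).
P(N ≤ 4) = Σ_{j=0}^{4} e^(−μ) μ^j/j! ≈ 0.1730.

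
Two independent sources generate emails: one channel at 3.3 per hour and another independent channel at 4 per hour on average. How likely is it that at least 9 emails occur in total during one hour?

Independent Poisson processes superpose: combined rate λ = 3.3 + 4 = 7.3 per hour.
So μ = 7.3.
P(N ≥ 9) = 1 − P(N ≤ 8) ≈ 0.3108.

0.3108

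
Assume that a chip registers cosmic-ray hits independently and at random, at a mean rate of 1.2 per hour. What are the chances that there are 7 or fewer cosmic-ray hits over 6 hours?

0.5689

Over the interval, μ = 1.2 × 6 = 7.2 (6 hours).
P(N ≤ 7) = Σ_{j=0}^{7} e^(−μ) μ^j/j! ≈ 0.5689.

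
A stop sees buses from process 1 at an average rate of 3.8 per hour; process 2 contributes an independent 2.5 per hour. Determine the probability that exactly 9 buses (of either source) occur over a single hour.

Independent Poisson processes superpose: combined rate λ = 3.8 + 2.5 = 6.3 per hour.
So μ = 6.3.
P(N = 9) = e^(−6.3) · 6.3^9/9! ≈ 0.0791.

0.0791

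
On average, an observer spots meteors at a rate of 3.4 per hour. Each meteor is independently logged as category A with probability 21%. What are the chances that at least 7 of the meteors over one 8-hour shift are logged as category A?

0.3475

Thinning: the meteors that are logged as category A themselves form a Poisson process with rate 0.21 × 3.4 = 0.714 per hour.
Over the interval, μ = 0.714 × 8 = 5.712 (an 8-hour shift = 8 hours).
P(N ≥ 7) = 1 − P(N ≤ 6) ≈ 0.3475.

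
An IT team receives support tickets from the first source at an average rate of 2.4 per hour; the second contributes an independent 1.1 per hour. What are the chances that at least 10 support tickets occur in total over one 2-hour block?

0.1695

Independent Poisson processes superpose: combined rate λ = 2.4 + 1.1 = 3.5 per hour.
Over the interval, μ = 3.5 × 2 = 7 (a 2-hour block = 2 hours).
P(N ≥ 10) = 1 − P(N ≤ 9) ≈ 0.1695.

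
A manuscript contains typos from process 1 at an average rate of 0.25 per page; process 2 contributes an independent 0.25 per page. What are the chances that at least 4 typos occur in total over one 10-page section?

Independent Poisson processes superpose: combined rate λ = 0.25 + 0.25 = 0.5 per page.
Over the interval, μ = 0.5 × 10 = 5 (a 10-page section = 10 pages).
P(N ≥ 4) = 1 − P(N ≤ 3) ≈ 0.7350.

0.7350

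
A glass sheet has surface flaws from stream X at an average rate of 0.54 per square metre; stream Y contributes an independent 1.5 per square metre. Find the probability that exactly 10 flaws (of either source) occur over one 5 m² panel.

0.1249

Independent Poisson processes superpose: combined rate λ = 0.54 + 1.5 = 2.04 per square metre.
Over the interval, μ = 2.04 × 5 = 10.2 (a 5 m² panel = 5 square metres).
P(N = 10) = e^(−10.2) · 10.2^10/10! ≈ 0.1249.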